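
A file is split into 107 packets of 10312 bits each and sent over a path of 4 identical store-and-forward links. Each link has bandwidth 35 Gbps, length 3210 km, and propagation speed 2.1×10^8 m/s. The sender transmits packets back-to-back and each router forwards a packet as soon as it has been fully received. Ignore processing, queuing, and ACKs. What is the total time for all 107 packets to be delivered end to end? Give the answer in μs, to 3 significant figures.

61200 μs

Per-hop transmission t_tx = L/R = 10312/35000000000 = 0.294629 μs.
Per-hop propagation t_prop = 3210000/210000000 = 15285.7 μs.
Pipeline fill: first packet needs 4·t_tx to clear all hops; remaining 106 packets each add one t_tx.
Total = (4+107-1)·t_tx + 4·t_prop = 110·0.294629 + 4·15285.7 = 61200 μs.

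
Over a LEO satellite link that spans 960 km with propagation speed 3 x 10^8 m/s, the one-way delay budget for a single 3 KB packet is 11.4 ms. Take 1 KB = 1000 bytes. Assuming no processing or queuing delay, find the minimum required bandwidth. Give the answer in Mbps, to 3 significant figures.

L = 24000 bits.
Propagation delay = 960000 / 300000000 = 3.2 ms.
Transmission budget = 11.4 − 3.2 = 8.2 ms.
R ≥ L / t_tx = 24000 bits / 0.0082 s = 2.93 Mbps.

2.93 Mbps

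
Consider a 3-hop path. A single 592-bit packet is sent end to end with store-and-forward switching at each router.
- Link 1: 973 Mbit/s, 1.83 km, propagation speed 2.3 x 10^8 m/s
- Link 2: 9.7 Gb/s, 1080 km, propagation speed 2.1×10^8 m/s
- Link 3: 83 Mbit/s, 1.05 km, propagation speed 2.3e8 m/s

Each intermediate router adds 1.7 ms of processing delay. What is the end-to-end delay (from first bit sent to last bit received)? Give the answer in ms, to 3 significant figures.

8.56 ms

Transmission delays (L/R per hop): 0.000608428, 6.10309e-05, 0.00713253 ms; sum = 0.00780199 ms.
Propagation delays (d/s per hop): 0.00795652, 5.14286, 0.00456522 ms; sum = 5.15538 ms.
Processing at 2 router(s): 2 × 1.7 ms = 3.4 ms.
End-to-end = 8.56 ms.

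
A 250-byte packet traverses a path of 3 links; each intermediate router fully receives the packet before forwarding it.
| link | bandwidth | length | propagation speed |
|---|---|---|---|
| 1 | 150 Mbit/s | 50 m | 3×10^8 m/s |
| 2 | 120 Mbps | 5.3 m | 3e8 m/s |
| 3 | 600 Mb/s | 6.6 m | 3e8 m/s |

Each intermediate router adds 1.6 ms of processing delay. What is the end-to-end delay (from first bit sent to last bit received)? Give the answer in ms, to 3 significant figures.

L = 250 × 8 = 2000 bits.
Transmission delays (L/R per hop): 0.0133333, 0.0166667, 0.00333333 ms; sum = 0.0333333 ms.
Propagation delays (d/s per hop): 0.000166667, 1.76667e-05, 2.2e-05 ms; sum = 0.000206333 ms.
Processing at 2 router(s): 2 × 1.6 ms = 3.2 ms.
End-to-end = 3.23 ms.

3.23 ms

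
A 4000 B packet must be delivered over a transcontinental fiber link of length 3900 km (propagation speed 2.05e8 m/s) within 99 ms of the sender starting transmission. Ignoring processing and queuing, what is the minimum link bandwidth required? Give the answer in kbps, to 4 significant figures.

400.1 kbps

L = 32000 bits.
Propagation delay = 3900000 / 2.05e+08 = 19.0244 ms.
Transmission budget = 99 − 19.0244 = 79.9756 ms.
R ≥ L / t_tx = 32000 bits / 0.0799756 s = 400.1 kbps.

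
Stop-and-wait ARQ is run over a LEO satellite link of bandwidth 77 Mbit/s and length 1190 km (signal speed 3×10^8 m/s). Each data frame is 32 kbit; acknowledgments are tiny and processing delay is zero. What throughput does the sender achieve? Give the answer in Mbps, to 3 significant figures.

3.83 Mbps

t_tx = L/R = 32000/77000000 = 0.000415584 s.
t_prop = 1190000/300000000 = 0.00396667 s; RTT = 0.00793333 s.
Cycle = t_tx + RTT = 0.00834892 s.
Throughput = L / cycle = 32000 / 0.00834892 = 3.83 Mbps.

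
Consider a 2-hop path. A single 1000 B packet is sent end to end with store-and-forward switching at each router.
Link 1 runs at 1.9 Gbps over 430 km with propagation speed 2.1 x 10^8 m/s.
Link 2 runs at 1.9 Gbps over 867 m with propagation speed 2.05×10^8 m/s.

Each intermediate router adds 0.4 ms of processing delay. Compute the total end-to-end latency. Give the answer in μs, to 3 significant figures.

L = 1000 × 8 = 8000 bits.
Transmission delay per hop = L/R = 8000/1900000000 = 4.21053 μs; 2 hops → 8.42105 μs.
Propagation delays (d/s per hop): 2047.62, 4.22927 μs; sum = 2051.85 μs.
Processing at 1 router(s): 1 × 0.4 ms = 400 μs.
End-to-end = 2460 μs.

2460 μs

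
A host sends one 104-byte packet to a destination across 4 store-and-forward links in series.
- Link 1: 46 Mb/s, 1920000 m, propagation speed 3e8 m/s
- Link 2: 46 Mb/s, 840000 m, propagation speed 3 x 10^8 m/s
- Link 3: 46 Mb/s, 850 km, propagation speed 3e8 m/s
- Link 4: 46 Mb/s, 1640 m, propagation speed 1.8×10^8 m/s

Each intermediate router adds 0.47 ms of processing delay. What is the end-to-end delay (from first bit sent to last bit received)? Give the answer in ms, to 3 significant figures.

L = 104 × 8 = 832 bits.
Transmission delay per hop = L/R = 832/46000000 = 0.018087 ms; 4 hops → 0.0723478 ms.
Propagation delays (d/s per hop): 6.4, 2.8, 2.83333, 0.00911111 ms; sum = 12.0424 ms.
Processing at 3 router(s): 3 × 0.47 ms = 1.41 ms.
End-to-end = 13.5 ms.

13.5 ms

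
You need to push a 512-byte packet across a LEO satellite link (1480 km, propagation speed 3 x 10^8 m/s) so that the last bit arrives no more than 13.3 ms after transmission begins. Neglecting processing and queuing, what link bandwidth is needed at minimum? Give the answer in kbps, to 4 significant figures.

L = 4096 bits.
Propagation delay = 1480000 / 300000000 = 4.93333 ms.
Transmission budget = 13.3 − 4.93333 = 8.36667 ms.
R ≥ L / t_tx = 4096 bits / 0.00836667 s = 489.6 kbps.

489.6 kbps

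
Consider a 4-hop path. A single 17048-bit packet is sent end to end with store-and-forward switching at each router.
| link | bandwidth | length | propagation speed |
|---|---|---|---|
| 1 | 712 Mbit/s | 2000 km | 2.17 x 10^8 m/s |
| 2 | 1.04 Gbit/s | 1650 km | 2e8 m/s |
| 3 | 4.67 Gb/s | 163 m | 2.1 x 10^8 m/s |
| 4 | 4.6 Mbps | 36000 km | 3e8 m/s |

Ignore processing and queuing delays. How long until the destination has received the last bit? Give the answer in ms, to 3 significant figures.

141 ms

Transmission delays (L/R per hop): 0.0239438, 0.0163923, 0.00365054, 3.70609 ms; sum = 3.75007 ms.
Propagation delays (d/s per hop): 9.21659, 8.25, 0.00077619, 120 ms; sum = 137.467 ms.
End-to-end = 141 ms.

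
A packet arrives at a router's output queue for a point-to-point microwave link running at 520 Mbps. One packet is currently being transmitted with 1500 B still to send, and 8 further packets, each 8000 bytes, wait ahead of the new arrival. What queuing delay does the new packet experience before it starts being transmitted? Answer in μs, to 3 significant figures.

1010 μs

Each queued packet: L/R = 64000/520000000 = 123.077 μs.
8 queued → 984.615 μs.
Plus remaining 12000 bits of current packet: 23.0769 μs.
Queuing delay = 1010 μs.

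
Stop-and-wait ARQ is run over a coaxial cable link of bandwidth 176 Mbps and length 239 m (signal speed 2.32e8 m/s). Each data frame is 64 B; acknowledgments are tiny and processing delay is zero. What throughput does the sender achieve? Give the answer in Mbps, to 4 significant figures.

t_tx = L/R = 512/176000000 = 2.90909e-06 s.
t_prop = 239/2.32e+08 = 1.03017e-06 s; RTT = 2.06034e-06 s.
Cycle = t_tx + RTT = 4.96944e-06 s.
Throughput = L / cycle = 512 / 4.96944e-06 = 103.0 Mbps.

103.0 Mbps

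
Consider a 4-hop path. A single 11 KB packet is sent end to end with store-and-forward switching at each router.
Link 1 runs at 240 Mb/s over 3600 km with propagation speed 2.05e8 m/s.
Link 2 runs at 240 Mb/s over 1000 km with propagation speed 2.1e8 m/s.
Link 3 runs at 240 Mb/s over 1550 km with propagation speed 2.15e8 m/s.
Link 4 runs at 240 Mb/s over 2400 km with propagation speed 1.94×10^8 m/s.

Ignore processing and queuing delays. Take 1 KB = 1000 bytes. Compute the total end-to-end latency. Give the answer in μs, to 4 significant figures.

43370 μs

L = 88000 bits.
Transmission delay per hop = L/R = 88000/240000000 = 366.667 μs; 4 hops → 1466.67 μs.
Propagation delays (d/s per hop): 17561, 4761.9, 7209.3, 12371.1 μs; sum = 41903.3 μs.
End-to-end = 43370 μs.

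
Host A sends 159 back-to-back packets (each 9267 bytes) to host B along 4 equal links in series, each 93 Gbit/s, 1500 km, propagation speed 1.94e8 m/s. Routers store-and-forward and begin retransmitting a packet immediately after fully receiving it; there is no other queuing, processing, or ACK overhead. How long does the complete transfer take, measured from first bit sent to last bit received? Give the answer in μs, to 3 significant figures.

31100 μs

Per-hop transmission t_tx = L/R = 74136/93000000000 = 0.797161 μs.
Per-hop propagation t_prop = 1500000/194000000 = 7731.96 μs.
Pipeline fill: first packet needs 4·t_tx to clear all hops; remaining 158 packets each add one t_tx.
Total = (4+159-1)·t_tx + 4·t_prop = 162·0.797161 + 4·7731.96 = 31100 μs.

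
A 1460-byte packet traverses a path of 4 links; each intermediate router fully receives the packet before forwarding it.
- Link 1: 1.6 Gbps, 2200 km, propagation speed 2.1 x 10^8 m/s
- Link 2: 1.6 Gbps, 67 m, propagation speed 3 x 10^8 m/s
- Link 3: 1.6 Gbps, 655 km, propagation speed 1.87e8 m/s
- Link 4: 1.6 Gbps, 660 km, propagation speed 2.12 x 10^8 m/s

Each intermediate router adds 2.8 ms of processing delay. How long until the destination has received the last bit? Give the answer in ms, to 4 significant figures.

L = 1460 × 8 = 11680 bits.
Transmission delay per hop = L/R = 11680/1600000000 = 0.0073 ms; 4 hops → 0.0292 ms.
Propagation delays (d/s per hop): 10.4762, 0.000223333, 3.50267, 3.11321 ms; sum = 17.0923 ms.
Processing at 3 router(s): 3 × 2.8 ms = 8.4 ms.
End-to-end = 25.52 ms.

25.52 ms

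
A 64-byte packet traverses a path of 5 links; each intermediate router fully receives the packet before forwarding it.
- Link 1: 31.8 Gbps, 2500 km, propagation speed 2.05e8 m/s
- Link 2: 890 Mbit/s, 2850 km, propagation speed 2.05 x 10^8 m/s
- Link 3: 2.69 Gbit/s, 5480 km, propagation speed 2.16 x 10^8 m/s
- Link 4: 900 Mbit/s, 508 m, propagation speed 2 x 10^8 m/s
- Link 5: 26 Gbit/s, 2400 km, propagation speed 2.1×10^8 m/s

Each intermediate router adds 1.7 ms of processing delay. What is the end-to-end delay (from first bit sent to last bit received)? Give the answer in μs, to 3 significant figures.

L = 64 × 8 = 512 bits.
Transmission delays (L/R per hop): 0.0161006, 0.575281, 0.190335, 0.568889, 0.0196923 μs; sum = 1.3703 μs.
Propagation delays (d/s per hop): 12195.1, 13902.4, 25370.4, 2.54, 11428.6 μs; sum = 62899 μs.
Processing at 4 router(s): 4 × 1.7 ms = 6800 μs.
End-to-end = 69700 μs.

69700 μs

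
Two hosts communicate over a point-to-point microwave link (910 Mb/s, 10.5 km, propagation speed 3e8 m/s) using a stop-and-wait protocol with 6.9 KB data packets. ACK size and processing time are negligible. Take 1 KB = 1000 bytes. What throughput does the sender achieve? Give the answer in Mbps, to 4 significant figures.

t_tx = L/R = 55200/910000000 = 6.06593e-05 s.
t_prop = 10500/300000000 = 3.5e-05 s; RTT = 7e-05 s.
Cycle = t_tx + RTT = 0.000130659 s.
Throughput = L / cycle = 55200 / 0.000130659 = 422.5 Mbps.

422.5 Mbps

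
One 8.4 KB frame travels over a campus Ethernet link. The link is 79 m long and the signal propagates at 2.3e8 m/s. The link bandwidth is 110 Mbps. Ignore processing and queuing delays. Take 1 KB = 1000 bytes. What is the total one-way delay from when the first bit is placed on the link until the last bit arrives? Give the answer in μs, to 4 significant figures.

L = 67200 bits.
Transmission delay = L/R = 67200 / 110000000 = 610.909 μs.
Propagation delay = d/s = 79 m / 2.3e+08 m/s = 0.343478 μs.
Total = 611.3 μs.

611.3 μs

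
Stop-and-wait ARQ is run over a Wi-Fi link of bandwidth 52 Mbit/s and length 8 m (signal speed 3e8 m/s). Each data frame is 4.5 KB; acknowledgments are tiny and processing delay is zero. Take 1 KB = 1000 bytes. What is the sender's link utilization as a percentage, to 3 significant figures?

100 %

t_tx = L/R = 36000/52000000 = 0.000692308 s.
t_prop = 8/300000000 = 2.66667e-08 s; RTT = 5.33333e-08 s.
Cycle = t_tx + RTT = 0.000692361 s.
Utilization = t_tx / cycle = 0.000692308/0.000692361 = 100 %.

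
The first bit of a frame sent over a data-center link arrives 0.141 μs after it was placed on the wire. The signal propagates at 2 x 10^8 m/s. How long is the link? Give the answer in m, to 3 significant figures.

28.2 m

d = s × t_prop = 200000000 × 1.41e-07 = 28.2 m.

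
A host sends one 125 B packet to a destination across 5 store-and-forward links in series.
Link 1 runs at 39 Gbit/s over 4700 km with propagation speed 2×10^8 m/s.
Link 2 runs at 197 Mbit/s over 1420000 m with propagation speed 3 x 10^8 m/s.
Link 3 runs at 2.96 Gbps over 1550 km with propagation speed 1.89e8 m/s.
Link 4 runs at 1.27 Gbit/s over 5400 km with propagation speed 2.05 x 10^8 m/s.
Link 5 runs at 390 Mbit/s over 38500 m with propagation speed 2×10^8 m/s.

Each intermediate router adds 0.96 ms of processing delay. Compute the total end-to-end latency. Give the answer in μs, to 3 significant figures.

66800 μs

L = 125 × 8 = 1000 bits.
Transmission delays (L/R per hop): 0.025641, 5.07614, 0.337838, 0.787402, 2.5641 μs; sum = 8.79113 μs.
Propagation delays (d/s per hop): 23500, 4733.33, 8201.06, 26341.5, 192.5 μs; sum = 62968.4 μs.
Processing at 4 router(s): 4 × 0.96 ms = 3840 μs.
End-to-end = 66800 μs.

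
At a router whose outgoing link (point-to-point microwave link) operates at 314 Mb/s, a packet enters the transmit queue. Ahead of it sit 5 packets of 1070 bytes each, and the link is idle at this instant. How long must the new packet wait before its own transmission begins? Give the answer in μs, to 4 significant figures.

136.3 μs

Each queued packet: L/R = 8560/314000000 = 27.2611 μs.
5 queued → 136.306 μs.
Queuing delay = 136.3 μs.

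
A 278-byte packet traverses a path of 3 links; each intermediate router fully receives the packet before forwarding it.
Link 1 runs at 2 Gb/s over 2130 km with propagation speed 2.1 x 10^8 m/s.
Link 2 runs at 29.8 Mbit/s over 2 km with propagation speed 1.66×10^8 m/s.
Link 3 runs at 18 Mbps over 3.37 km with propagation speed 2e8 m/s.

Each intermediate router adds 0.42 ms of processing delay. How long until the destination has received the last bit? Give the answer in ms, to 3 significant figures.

L = 278 × 8 = 2224 bits.
Transmission delays (L/R per hop): 0.001112, 0.0746309, 0.123556 ms; sum = 0.199298 ms.
Propagation delays (d/s per hop): 10.1429, 0.0120482, 0.01685 ms; sum = 10.1718 ms.
Processing at 2 router(s): 2 × 0.42 ms = 0.84 ms.
End-to-end = 11.2 ms.

11.2 ms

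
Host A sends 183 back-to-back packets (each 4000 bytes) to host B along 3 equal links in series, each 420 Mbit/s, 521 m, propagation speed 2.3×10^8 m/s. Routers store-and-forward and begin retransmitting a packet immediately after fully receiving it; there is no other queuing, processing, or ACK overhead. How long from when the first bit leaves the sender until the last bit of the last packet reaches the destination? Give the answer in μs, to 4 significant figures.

14100 μs

Per-hop transmission t_tx = L/R = 32000/420000000 = 76.1905 μs.
Per-hop propagation t_prop = 521/2.3e+08 = 2.26522 μs.
Pipeline fill: first packet needs 3·t_tx to clear all hops; remaining 182 packets each add one t_tx.
Total = (3+183-1)·t_tx + 3·t_prop = 185·76.1905 + 3·2.26522 = 14100 μs.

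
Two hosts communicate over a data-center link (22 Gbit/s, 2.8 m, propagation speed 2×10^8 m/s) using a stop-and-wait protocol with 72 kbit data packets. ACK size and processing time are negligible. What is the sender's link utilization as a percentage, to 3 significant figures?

99.2 %

t_tx = L/R = 72000/22000000000 = 3.27273e-06 s.
t_prop = 2.8/200000000 = 1.4e-08 s; RTT = 2.8e-08 s.
Cycle = t_tx + RTT = 3.30073e-06 s.
Utilization = t_tx / cycle = 3.27273e-06/3.30073e-06 = 99.2 %.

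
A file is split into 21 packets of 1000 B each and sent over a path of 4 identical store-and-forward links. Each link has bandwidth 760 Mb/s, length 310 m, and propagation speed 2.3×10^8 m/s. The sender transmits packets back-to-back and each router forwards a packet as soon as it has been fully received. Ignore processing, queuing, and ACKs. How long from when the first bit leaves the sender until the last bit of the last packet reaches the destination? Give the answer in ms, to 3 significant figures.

0.258 ms

Per-hop transmission t_tx = L/R = 8000/760000000 = 0.0105263 ms.
Per-hop propagation t_prop = 310/2.3e+08 = 0.00134783 ms.
Pipeline fill: first packet needs 4·t_tx to clear all hops; remaining 20 packets each add one t_tx.
Total = (4+21-1)·t_tx + 4·t_prop = 24·0.0105263 + 4·0.00134783 = 0.258 ms.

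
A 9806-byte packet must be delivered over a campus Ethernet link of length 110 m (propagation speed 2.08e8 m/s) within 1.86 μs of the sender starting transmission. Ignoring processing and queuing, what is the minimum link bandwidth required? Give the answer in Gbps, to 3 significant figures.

L = 78448 bits.
Propagation delay = 110 / 208000000 = 0.528846 μs.
Transmission budget = 1.86 − 0.528846 = 1.33115 μs.
R ≥ L / t_tx = 78448 bits / 1.33115e-06 s = 58.9 Gbps.

58.9 Gbps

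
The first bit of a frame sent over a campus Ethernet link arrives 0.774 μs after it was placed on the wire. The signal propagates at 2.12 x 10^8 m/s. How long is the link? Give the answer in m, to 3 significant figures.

164 m

d = s × t_prop = 212000000 × 7.74e-07 = 164 m.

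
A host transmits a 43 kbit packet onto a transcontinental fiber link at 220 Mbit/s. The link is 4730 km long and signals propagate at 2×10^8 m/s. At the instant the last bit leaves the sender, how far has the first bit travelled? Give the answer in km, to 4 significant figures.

39.09 km

t_tx = L/R = 43000/220000000 = 0.000195455 s.
Distance = s × t_tx = 200000000 × 0.000195455 = 39.09 km.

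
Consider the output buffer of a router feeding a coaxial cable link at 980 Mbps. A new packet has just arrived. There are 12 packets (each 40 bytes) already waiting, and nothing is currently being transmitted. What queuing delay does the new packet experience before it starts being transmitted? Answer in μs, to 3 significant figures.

Each queued packet: L/R = 320/980000000 = 0.326531 μs.
12 queued → 3.91837 μs.
Queuing delay = 3.92 μs.

3.92 μs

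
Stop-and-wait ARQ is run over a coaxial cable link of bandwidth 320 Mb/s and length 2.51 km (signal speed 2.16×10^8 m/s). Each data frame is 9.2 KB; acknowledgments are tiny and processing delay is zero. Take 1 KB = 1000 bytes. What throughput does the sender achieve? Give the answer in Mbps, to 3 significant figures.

291 Mbps

t_tx = L/R = 73600/320000000 = 0.00023 s.
t_prop = 2510/216000000 = 1.16204e-05 s; RTT = 2.32407e-05 s.
Cycle = t_tx + RTT = 0.000253241 s.
Throughput = L / cycle = 73600 / 0.000253241 = 291 Mbps.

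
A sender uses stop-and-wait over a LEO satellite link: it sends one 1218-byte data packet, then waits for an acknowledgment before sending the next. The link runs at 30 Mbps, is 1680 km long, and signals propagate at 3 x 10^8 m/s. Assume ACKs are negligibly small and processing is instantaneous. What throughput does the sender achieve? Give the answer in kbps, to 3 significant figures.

t_tx = L/R = 9744/30000000 = 0.0003248 s.
t_prop = 1680000/300000000 = 0.0056 s; RTT = 0.0112 s.
Cycle = t_tx + RTT = 0.0115248 s.
Throughput = L / cycle = 9744 / 0.0115248 = 845 kbps.

845 kbps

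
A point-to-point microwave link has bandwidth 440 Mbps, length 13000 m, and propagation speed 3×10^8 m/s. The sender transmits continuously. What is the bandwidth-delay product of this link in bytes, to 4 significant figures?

2383 bytes

Propagation delay = 13000 / 300000000 = 4.33333e-05 s.
BDP = R × t_prop = 440000000 × 4.33333e-05 = 19066.7 bits.
In bytes: 19066.7/8 = 2383 bytes.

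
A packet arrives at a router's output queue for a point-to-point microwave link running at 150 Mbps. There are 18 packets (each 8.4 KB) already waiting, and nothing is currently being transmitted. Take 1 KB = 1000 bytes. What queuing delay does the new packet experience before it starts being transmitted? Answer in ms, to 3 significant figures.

8.06 ms

Each queued packet: L/R = 67200/150000000 = 0.448 ms.
18 queued → 8.064 ms.
Queuing delay = 8.06 ms.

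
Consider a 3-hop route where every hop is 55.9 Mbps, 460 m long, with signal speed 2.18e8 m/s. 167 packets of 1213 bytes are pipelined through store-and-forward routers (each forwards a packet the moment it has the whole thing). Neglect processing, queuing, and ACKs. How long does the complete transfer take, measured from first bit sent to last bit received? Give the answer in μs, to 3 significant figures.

Per-hop transmission t_tx = L/R = 9704/55900000 = 173.596 μs.
Per-hop propagation t_prop = 460/2.18e+08 = 2.11009 μs.
Pipeline fill: first packet needs 3·t_tx to clear all hops; remaining 166 packets each add one t_tx.
Total = (3+167-1)·t_tx + 3·t_prop = 169·173.596 + 3·2.11009 = 29300 μs.

29300 μs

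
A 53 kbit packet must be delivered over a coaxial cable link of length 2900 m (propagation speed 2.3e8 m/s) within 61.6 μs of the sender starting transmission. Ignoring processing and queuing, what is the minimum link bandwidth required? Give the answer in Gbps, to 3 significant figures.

1.08 Gbps

Propagation delay = 2900 / 2.3e+08 = 12.6087 μs.
Transmission budget = 61.6 − 12.6087 = 48.9913 μs.
R ≥ L / t_tx = 53000 bits / 4.89913e-05 s = 1.08 Gbps.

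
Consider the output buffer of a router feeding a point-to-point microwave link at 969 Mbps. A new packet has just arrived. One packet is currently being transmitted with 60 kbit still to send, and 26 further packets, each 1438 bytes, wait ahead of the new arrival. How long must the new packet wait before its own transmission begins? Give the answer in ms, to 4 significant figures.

0.3706 ms

Each queued packet: L/R = 11504/969000000 = 0.011872 ms.
26 queued → 0.308673 ms.
Plus remaining 60000 bits of current packet: 0.0619195 ms.
Queuing delay = 0.3706 ms.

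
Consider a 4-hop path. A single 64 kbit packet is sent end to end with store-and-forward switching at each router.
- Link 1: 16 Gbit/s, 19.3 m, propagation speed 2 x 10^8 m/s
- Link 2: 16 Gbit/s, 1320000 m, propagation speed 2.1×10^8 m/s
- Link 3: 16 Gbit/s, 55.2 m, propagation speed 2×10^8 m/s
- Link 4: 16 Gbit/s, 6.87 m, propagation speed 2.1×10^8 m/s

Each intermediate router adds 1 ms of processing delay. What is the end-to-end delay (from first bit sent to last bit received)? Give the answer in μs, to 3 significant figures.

L = 64000 bits.
Transmission delay per hop = L/R = 64000/16000000000 = 4 μs; 4 hops → 16 μs.
Propagation delays (d/s per hop): 0.0965, 6285.71, 0.276, 0.0327143 μs; sum = 6286.12 μs.
Processing at 3 router(s): 3 × 1 ms = 3000 μs.
End-to-end = 9300 μs.

9300 μs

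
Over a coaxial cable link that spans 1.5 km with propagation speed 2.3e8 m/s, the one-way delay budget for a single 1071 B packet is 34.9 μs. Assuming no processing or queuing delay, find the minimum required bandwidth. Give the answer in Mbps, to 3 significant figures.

302 Mbps

L = 8568 bits.
Propagation delay = 1500 / 2.3e+08 = 6.52174 μs.
Transmission budget = 34.9 − 6.52174 = 28.3783 μs.
R ≥ L / t_tx = 8568 bits / 2.83783e-05 s = 302 Mbps.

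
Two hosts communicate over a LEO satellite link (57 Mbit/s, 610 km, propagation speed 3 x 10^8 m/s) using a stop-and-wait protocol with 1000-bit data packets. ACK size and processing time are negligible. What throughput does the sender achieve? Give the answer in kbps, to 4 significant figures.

244.8 kbps

t_tx = L/R = 1000/57000000 = 1.75439e-05 s.
t_prop = 610000/300000000 = 0.00203333 s; RTT = 0.00406667 s.
Cycle = t_tx + RTT = 0.00408421 s.
Throughput = L / cycle = 1000 / 0.00408421 = 244.8 kbps.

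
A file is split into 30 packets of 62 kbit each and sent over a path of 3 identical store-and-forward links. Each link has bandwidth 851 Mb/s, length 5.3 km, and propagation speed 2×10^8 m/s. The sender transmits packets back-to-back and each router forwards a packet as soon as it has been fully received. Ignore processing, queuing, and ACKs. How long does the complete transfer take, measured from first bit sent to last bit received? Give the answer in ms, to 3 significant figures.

2.41 ms

Per-hop transmission t_tx = L/R = 62000/851000000 = 0.0728555 ms.
Per-hop propagation t_prop = 5300/200000000 = 0.0265 ms.
Pipeline fill: first packet needs 3·t_tx to clear all hops; remaining 29 packets each add one t_tx.
Total = (3+30-1)·t_tx + 3·t_prop = 32·0.0728555 + 3·0.0265 = 2.41 ms.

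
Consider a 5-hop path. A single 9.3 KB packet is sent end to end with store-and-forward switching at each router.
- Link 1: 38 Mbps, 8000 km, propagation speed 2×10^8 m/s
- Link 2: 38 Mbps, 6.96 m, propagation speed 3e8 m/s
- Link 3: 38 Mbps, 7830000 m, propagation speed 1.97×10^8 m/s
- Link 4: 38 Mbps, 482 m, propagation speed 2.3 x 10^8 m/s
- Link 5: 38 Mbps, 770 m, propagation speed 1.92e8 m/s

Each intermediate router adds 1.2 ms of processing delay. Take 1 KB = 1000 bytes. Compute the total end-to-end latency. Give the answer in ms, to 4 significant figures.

94.34 ms

L = 74400 bits.
Transmission delay per hop = L/R = 74400/38000000 = 1.95789 ms; 5 hops → 9.78947 ms.
Propagation delays (d/s per hop): 40, 2.32e-05, 39.7462, 0.00209565, 0.00401042 ms; sum = 79.7523 ms.
Processing at 4 router(s): 4 × 1.2 ms = 4.8 ms.
End-to-end = 94.34 ms.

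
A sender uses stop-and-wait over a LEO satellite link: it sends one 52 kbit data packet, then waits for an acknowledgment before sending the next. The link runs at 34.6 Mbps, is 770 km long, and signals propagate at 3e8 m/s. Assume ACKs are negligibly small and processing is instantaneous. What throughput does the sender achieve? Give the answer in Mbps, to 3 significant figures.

7.84 Mbps

t_tx = L/R = 52000/34600000 = 0.00150289 s.
t_prop = 770000/300000000 = 0.00256667 s; RTT = 0.00513333 s.
Cycle = t_tx + RTT = 0.00663622 s.
Throughput = L / cycle = 52000 / 0.00663622 = 7.84 Mbps.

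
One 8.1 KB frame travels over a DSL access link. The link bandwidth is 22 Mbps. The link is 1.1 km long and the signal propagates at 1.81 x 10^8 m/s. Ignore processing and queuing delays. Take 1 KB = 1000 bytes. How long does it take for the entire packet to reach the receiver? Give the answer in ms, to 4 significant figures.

2.952 ms

L = 64800 bits.
Transmission delay = L/R = 64800 / 22000000 = 2.94545 ms.
Propagation delay = d/s = 1100 m / 181000000 m/s = 0.00607735 ms.
Total = 2.952 ms.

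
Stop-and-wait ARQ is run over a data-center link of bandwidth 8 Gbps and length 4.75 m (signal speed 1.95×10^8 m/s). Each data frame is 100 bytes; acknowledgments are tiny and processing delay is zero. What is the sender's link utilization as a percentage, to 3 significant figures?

67.2 %

t_tx = L/R = 800/8000000000 = 1e-07 s.
t_prop = 4.75/195000000 = 2.4359e-08 s; RTT = 4.87179e-08 s.
Cycle = t_tx + RTT = 1.48718e-07 s.
Utilization = t_tx / cycle = 1e-07/1.48718e-07 = 67.2 %.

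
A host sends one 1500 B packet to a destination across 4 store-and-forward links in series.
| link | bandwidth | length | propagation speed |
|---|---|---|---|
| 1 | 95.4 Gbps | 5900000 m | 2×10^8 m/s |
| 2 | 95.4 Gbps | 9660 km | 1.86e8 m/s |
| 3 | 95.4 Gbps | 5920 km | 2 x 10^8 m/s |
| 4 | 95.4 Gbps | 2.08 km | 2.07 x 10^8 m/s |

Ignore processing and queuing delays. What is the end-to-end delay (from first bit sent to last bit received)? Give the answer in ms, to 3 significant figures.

L = 1500 × 8 = 12000 bits.
Transmission delay per hop = L/R = 12000/95400000000 = 0.000125786 ms; 4 hops → 0.000503145 ms.
Propagation delays (d/s per hop): 29.5, 51.9355, 29.6, 0.0100483 ms; sum = 111.046 ms.
End-to-end = 111 ms.

111 ms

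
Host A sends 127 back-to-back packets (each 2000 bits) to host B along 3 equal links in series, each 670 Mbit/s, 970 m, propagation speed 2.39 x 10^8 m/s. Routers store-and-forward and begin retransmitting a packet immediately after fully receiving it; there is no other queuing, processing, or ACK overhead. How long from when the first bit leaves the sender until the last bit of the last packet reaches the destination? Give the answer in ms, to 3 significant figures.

0.397 ms

Per-hop transmission t_tx = L/R = 2000/670000000 = 0.00298507 ms.
Per-hop propagation t_prop = 970/239000000 = 0.00405858 ms.
Pipeline fill: first packet needs 3·t_tx to clear all hops; remaining 126 packets each add one t_tx.
Total = (3+127-1)·t_tx + 3·t_prop = 129·0.00298507 + 3·0.00405858 = 0.397 ms.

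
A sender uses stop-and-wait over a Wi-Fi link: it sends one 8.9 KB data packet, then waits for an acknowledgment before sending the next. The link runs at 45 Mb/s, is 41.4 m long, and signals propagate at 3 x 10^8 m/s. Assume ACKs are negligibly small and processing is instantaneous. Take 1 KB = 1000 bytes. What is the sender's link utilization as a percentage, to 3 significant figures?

100 %

t_tx = L/R = 71200/45000000 = 0.00158222 s.
t_prop = 41.4/300000000 = 1.38e-07 s; RTT = 2.76e-07 s.
Cycle = t_tx + RTT = 0.0015825 s.
Utilization = t_tx / cycle = 0.00158222/0.0015825 = 100 %.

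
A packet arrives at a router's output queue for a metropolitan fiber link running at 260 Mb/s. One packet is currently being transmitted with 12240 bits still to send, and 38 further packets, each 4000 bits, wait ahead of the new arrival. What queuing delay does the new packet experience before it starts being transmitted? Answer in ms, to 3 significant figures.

0.632 ms

Each queued packet: L/R = 4000/260000000 = 0.0153846 ms.
38 queued → 0.584615 ms.
Plus remaining 12240 bits of current packet: 0.0470769 ms.
Queuing delay = 0.632 ms.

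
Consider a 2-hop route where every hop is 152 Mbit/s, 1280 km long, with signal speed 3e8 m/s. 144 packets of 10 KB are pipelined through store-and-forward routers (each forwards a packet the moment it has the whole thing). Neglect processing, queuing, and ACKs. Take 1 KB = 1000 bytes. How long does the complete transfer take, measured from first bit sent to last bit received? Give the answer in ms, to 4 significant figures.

84.85 ms

Per-hop transmission t_tx = L/R = 80000/152000000 = 0.526316 ms.
Per-hop propagation t_prop = 1280000/300000000 = 4.26667 ms.
Pipeline fill: first packet needs 2·t_tx to clear all hops; remaining 143 packets each add one t_tx.
Total = (2+144-1)·t_tx + 2·t_prop = 145·0.526316 + 2·4.26667 = 84.85 ms.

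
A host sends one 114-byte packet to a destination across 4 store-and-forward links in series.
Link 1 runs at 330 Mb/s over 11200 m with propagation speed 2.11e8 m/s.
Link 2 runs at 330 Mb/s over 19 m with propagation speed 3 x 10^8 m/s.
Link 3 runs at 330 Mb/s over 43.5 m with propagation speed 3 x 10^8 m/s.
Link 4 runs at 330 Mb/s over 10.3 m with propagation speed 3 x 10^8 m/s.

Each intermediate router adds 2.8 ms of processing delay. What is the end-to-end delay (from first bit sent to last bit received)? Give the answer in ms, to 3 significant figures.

L = 114 × 8 = 912 bits.
Transmission delay per hop = L/R = 912/330000000 = 0.00276364 ms; 4 hops → 0.0110545 ms.
Propagation delays (d/s per hop): 0.0530806, 6.33333e-05, 0.000145, 3.43333e-05 ms; sum = 0.0533232 ms.
Processing at 3 router(s): 3 × 2.8 ms = 8.4 ms.
End-to-end = 8.46 ms.

8.46 ms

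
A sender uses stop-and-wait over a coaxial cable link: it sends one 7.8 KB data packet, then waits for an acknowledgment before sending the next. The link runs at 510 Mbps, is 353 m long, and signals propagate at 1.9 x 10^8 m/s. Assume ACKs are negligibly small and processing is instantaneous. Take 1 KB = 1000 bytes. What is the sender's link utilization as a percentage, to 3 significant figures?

97.1 %

t_tx = L/R = 62400/510000000 = 0.000122353 s.
t_prop = 353/190000000 = 1.85789e-06 s; RTT = 3.71579e-06 s.
Cycle = t_tx + RTT = 0.000126069 s.
Utilization = t_tx / cycle = 0.000122353/0.000126069 = 97.1 %.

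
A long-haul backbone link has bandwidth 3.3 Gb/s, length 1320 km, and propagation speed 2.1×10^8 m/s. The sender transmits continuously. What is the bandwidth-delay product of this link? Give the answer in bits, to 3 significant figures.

Propagation delay = 1320000 / 210000000 = 0.00628571 s.
BDP = R × t_prop = 3300000000 × 0.00628571 = 20742900 bits.

20700000 bits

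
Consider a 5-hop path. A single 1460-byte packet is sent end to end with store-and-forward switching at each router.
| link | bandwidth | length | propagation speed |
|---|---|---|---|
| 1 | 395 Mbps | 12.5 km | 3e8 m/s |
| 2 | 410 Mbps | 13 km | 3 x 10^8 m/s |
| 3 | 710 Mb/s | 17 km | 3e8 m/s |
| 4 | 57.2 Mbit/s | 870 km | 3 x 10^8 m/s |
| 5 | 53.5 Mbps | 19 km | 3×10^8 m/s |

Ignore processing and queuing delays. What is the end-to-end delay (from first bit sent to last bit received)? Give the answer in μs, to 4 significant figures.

3602 μs

L = 1460 × 8 = 11680 bits.
Transmission delays (L/R per hop): 29.5696, 28.4878, 16.4507, 204.196, 218.318 μs; sum = 497.022 μs.
Propagation delays (d/s per hop): 41.6667, 43.3333, 56.6667, 2900, 63.3333 μs; sum = 3105 μs.
End-to-end = 3602 μs.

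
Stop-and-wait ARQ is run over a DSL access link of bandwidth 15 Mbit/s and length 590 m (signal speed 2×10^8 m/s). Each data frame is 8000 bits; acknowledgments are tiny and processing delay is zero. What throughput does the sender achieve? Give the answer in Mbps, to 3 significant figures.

t_tx = L/R = 8000/15000000 = 0.000533333 s.
t_prop = 590/200000000 = 2.95e-06 s; RTT = 5.9e-06 s.
Cycle = t_tx + RTT = 0.000539233 s.
Throughput = L / cycle = 8000 / 0.000539233 = 14.8 Mbps.

14.8 Mbps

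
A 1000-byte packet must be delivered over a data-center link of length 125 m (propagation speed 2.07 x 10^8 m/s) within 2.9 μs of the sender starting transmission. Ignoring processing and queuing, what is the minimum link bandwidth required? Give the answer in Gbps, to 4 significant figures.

L = 8000 bits.
Propagation delay = 125 / 2.07e+08 = 0.603865 μs.
Transmission budget = 2.9 − 0.603865 = 2.29614 μs.
R ≥ L / t_tx = 8000 bits / 2.29614e-06 s = 3.484 Gbps.

3.484 Gbps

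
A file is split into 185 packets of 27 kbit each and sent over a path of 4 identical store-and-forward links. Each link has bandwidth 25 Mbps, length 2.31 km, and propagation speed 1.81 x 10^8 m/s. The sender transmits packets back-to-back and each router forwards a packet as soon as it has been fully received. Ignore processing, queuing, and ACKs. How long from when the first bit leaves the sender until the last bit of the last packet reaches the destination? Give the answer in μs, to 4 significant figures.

203100 μs

Per-hop transmission t_tx = L/R = 27000/25000000 = 1080 μs.
Per-hop propagation t_prop = 2310/181000000 = 12.7624 μs.
Pipeline fill: first packet needs 4·t_tx to clear all hops; remaining 184 packets each add one t_tx.
Total = (4+185-1)·t_tx + 4·t_prop = 188·1080 + 4·12.7624 = 203100 μs.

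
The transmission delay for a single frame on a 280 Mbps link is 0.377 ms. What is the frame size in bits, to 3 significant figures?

106000 bits

L = R × t_tx = 280000000 b/s × 0.000377 s = 105560 bits.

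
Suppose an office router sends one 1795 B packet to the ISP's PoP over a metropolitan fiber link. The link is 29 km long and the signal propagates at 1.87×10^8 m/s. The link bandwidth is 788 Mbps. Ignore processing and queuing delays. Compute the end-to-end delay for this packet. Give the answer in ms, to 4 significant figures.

L = 1795 × 8 = 14360 bits.
Transmission delay = L/R = 14360 / 788000000 = 0.0182234 ms.
Propagation delay = d/s = 29000 m / 187000000 m/s = 0.15508 ms.
Total = 0.1733 ms.

0.1733 ms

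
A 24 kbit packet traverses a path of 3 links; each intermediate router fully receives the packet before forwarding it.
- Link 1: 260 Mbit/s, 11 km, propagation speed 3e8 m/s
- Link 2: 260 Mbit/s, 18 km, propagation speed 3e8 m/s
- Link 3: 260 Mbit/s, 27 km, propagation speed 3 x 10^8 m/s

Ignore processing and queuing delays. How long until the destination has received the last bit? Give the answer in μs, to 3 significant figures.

L = 24000 bits.
Transmission delay per hop = L/R = 24000/260000000 = 92.3077 μs; 3 hops → 276.923 μs.
Propagation delays (d/s per hop): 36.6667, 60, 90 μs; sum = 186.667 μs.
End-to-end = 464 μs.

464 μs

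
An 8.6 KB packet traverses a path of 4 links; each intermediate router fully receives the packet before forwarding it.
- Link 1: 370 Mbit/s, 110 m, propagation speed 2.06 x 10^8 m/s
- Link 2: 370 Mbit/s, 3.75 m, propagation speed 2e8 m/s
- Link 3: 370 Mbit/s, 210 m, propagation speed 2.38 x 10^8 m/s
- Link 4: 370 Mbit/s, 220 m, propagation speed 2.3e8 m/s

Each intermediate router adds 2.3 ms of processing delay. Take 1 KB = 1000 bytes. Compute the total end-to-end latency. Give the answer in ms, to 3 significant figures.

7.65 ms

L = 68800 bits.
Transmission delay per hop = L/R = 68800/370000000 = 0.185946 ms; 4 hops → 0.743784 ms.
Propagation delays (d/s per hop): 0.000533981, 1.875e-05, 0.000882353, 0.000956522 ms; sum = 0.00239161 ms.
Processing at 3 router(s): 3 × 2.3 ms = 6.9 ms.
End-to-end = 7.65 ms.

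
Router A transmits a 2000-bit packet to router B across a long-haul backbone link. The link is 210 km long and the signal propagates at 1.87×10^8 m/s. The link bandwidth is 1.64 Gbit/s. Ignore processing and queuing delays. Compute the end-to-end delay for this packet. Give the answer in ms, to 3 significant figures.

Transmission delay = L/R = 2000 / 1640000000 = 0.00121951 ms.
Propagation delay = d/s = 210000 m / 187000000 m/s = 1.12299 ms.
Total = 1.12 ms.

1.12 ms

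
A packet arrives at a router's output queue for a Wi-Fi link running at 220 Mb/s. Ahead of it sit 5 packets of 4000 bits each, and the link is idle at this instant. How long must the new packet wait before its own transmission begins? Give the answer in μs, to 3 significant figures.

90.9 μs

Each queued packet: L/R = 4000/220000000 = 18.1818 μs.
5 queued → 90.9091 μs.
Queuing delay = 90.9 μs.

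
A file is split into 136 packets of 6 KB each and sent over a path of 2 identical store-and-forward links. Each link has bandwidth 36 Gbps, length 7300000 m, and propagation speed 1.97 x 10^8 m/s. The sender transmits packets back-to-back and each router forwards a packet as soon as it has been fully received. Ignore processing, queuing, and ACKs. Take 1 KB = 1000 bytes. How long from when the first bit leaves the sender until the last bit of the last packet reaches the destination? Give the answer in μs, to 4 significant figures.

74290 μs

Per-hop transmission t_tx = L/R = 48000/36000000000 = 1.33333 μs.
Per-hop propagation t_prop = 7300000/197000000 = 37055.8 μs.
Pipeline fill: first packet needs 2·t_tx to clear all hops; remaining 135 packets each add one t_tx.
Total = (2+136-1)·t_tx + 2·t_prop = 137·1.33333 + 2·37055.8 = 74290 μs.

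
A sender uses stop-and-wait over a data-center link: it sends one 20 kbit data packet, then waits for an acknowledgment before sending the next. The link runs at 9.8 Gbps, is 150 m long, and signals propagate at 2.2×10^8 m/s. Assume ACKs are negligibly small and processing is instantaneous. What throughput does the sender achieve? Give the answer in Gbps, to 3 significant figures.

t_tx = L/R = 20000/9800000000 = 2.04082e-06 s.
t_prop = 150/2.2e+08 = 6.81818e-07 s; RTT = 1.36364e-06 s.
Cycle = t_tx + RTT = 3.40445e-06 s.
Throughput = L / cycle = 20000 / 3.40445e-06 = 5.87 Gbps.

5.87 Gbps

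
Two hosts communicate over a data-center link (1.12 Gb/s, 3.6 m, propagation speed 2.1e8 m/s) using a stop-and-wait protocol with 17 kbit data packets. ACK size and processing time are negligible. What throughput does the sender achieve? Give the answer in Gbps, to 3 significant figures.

t_tx = L/R = 17000/1120000000 = 1.51786e-05 s.
t_prop = 3.6/210000000 = 1.71429e-08 s; RTT = 3.42857e-08 s.
Cycle = t_tx + RTT = 1.52129e-05 s.
Throughput = L / cycle = 17000 / 1.52129e-05 = 1.12 Gbps.

1.12 Gbps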